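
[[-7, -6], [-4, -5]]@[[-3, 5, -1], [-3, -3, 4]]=C[0][0] = (-7)*(-3) + (-6)*(-3) = 39
C[0][1] = (-7)*(5) + (-6)*(-3) = -17
C[0][2] = (-7)*(-1) + (-6)*(4) = -17
C[1][0] = (-4)*(-3) + (-5)*(-3) = 27
C[1][1] = (-4)*(5) + (-5)*(-3) = -5
C[1][2] = (-4)*(-1) + (-5)*(4) = -16
= [[39, -17, -17], [27, -5, -16]]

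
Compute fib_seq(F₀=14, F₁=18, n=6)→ [14, 18, 32, 50, 82, 132]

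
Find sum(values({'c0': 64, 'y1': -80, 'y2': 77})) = 64 + (-80) + 77
= 61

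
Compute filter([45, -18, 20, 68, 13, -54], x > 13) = [45, 20, 68]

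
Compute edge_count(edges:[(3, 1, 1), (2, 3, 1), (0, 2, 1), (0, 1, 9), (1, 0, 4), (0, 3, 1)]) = 6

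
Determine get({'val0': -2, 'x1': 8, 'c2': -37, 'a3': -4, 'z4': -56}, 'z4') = -56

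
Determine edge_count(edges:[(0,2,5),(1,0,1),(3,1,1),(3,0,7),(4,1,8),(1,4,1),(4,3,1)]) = 7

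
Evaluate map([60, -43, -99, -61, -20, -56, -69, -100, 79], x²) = (60)²=3600, (-43)²=1849, (-99)²=9801, (-61)²=3721, (-20)²=400, (-56)²=3136, (-69)²=4761, (-100)²=10000, (79)²=6241
= [3600, 1849, 9801, 3721, 400, 3136, 4761, 10000, 6241]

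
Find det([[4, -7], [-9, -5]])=-83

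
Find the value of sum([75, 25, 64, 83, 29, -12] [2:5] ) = slice → [64, 83, 29]
64 + 83 + 29
= 176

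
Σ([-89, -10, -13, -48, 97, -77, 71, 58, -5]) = (-89) + (-10) + (-13) + (-48) + 97 + (-77) + 71 + 58 + (-5)
= -16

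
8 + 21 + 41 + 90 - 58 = 102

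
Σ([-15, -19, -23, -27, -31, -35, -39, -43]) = -232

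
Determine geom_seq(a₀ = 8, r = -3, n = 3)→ a_0 = 8*(-3)^0 = 8
a_1 = 8*(-3)^1 = -24
a_2 = 8*(-3)^2 = 72
= [8, -24, 72]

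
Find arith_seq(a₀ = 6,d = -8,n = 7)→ a_0 = 6 + 0*-8 = 6
a_1 = 6 + 1*-8 = -2
a_2 = 6 + 2*-8 = -10
...
= [6, -2, -10, -18, -26, -34, -42]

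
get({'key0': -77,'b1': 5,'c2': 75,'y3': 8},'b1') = 5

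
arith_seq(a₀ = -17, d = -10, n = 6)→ a_0 = -17 + 0*-10 = -17
a_1 = -17 + 1*-10 = -27
a_2 = -17 + 2*-10 = -37
...
= [-17, -27, -37, -47, -57, -67]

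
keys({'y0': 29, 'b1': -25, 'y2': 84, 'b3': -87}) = ['y0', 'b1', 'y2', 'b3']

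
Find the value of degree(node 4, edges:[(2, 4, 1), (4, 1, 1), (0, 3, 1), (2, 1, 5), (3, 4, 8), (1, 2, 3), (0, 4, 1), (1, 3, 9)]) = 4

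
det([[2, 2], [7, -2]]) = -18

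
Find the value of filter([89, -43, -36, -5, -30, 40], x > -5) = [89, 40]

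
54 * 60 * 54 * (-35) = -6123600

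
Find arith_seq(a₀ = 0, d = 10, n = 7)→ a_0 = 0 + 0*10 = 0
a_1 = 0 + 1*10 = 10
a_2 = 0 + 2*10 = 20
...
= [0, 10, 20, 30, 40, 50, 60]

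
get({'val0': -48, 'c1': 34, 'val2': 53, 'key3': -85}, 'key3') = -85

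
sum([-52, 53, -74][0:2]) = slice → [-52, 53]
(-52) + 53
= 1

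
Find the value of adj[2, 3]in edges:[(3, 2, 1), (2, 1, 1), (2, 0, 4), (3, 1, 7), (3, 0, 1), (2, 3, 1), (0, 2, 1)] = 1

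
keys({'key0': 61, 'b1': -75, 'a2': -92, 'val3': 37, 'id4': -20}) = ['key0', 'b1', 'a2', 'val3', 'id4']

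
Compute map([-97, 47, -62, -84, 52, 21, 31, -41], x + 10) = [-87, 57, -52, -74, 62, 31, 41, -31]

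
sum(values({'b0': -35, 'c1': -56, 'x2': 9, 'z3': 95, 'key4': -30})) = -17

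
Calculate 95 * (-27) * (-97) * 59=14679495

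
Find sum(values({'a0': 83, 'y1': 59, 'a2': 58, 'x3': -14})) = 186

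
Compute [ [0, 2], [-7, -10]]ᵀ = [[0, -7], [2, -10]]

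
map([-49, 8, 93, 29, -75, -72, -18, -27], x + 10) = [-39, 18, 103, 39, -65, -62, -8, -17]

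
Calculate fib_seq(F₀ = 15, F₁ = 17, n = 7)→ [15, 17, 32, 49, 81, 130, 211]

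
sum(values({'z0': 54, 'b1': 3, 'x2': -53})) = 4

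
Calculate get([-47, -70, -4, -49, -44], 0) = -47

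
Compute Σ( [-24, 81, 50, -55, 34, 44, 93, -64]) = (-24) + 81 + 50 + (-55) + 34 + 44 + 93 + (-64)
= 159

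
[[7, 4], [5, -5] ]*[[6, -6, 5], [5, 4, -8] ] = [[62, -26, 3], [5, -50, 65]]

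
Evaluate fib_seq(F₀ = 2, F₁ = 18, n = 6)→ F_2 = F_1 + F_0 = 20
F_3 = F_2 + F_1 = 38
F_4 = F_3 + F_2 = 58
...
= [2, 18, 20, 38, 58, 96]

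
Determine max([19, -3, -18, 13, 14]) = 19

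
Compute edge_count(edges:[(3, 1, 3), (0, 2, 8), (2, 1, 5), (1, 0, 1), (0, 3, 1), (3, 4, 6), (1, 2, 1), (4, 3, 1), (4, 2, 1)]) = 9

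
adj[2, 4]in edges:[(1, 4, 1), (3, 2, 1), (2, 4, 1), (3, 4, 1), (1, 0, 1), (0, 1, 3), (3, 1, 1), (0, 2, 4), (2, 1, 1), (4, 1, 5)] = 1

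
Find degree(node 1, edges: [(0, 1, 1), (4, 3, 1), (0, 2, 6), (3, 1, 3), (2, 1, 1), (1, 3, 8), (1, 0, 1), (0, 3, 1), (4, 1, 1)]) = 6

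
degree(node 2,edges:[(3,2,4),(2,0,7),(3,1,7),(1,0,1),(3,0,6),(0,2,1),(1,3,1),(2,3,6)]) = 4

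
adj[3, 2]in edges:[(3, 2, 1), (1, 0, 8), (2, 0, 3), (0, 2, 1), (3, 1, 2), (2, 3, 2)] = 1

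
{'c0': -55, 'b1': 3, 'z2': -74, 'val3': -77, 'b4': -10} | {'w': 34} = {'c0': -55, 'b1': 3, 'z2': -74, 'val3': -77, 'b4': -10, 'w': 34}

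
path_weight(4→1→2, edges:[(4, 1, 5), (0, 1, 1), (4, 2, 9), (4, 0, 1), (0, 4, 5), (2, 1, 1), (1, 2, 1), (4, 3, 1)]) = 6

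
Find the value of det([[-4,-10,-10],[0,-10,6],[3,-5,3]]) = (1)*(-4)*det([[-10, 6], [-5, 3]]) + (-1)*(-10)*det([[0, 6], [3, 3]]) + (1)*(-10)*det([[0, -10], [3, -5]])
= 0 + -180 + -300
= -480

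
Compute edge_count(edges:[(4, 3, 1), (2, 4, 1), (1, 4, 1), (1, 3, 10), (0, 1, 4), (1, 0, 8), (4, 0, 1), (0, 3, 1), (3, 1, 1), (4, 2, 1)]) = 10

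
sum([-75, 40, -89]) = -124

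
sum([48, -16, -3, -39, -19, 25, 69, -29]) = 36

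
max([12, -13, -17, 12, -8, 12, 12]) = 12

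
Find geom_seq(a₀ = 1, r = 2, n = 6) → [1, 2, 4, 8, 16, 32]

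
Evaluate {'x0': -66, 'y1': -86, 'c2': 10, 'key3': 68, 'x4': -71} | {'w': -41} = {'x0': -66, 'y1': -86, 'c2': 10, 'key3': 68, 'x4': -71, 'w': -41}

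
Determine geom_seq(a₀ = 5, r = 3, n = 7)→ a_0 = 5*3^0 = 5
a_1 = 5*3^1 = 15
a_2 = 5*3^2 = 45
...
= [5, 15, 45, 135, 405, 1215, 3645]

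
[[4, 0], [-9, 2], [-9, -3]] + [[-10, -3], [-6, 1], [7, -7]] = [[-6, -3], [-15, 3], [-2, -10]]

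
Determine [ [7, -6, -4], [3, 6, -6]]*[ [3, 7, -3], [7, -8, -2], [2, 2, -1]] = [[-29, 89, -5], [39, -39, -15]]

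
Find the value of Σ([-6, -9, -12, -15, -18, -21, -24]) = (-6) + (-9) + (-12) + (-15) + (-18) + (-21) + (-24)
= -105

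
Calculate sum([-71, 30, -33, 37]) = -37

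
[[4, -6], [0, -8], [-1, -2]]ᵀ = [[4, 0, -1], [-6, -8, -2]]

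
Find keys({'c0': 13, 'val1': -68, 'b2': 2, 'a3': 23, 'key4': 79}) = ['c0', 'val1', 'b2', 'a3', 'key4']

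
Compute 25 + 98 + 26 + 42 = 191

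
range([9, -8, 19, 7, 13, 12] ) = 27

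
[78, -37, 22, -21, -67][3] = -21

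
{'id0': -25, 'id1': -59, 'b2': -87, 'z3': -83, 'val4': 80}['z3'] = -83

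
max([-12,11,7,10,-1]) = 11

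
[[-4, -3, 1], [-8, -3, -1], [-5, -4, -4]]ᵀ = [[-4, -8, -5], [-3, -3, -4], [1, -1, -4]]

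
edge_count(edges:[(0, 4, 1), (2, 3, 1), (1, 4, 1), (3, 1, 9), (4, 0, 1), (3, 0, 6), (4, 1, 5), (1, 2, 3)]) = 8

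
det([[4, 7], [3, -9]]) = -57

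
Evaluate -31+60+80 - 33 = 76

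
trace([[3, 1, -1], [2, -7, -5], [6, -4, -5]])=-9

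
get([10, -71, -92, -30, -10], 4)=-10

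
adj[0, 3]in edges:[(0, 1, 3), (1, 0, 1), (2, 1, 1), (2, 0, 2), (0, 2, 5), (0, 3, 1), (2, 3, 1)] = 1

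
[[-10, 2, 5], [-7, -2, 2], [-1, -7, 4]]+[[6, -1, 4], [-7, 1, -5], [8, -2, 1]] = [[-4, 1, 9], [-14, -1, -3], [7, -9, 5]]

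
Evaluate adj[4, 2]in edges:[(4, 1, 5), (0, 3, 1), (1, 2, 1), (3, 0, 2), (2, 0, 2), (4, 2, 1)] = 1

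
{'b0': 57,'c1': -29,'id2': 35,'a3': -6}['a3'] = -6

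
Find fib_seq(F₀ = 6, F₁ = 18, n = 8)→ F_2 = F_1 + F_0 = 24
F_3 = F_2 + F_1 = 42
F_4 = F_3 + F_2 = 66
...
= [6, 18, 24, 42, 66, 108, 174, 282]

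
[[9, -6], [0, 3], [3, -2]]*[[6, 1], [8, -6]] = [[6, 45], [24, -18], [2, 15]]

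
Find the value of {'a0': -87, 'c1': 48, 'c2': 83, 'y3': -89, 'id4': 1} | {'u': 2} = {'a0': -87, 'c1': 48, 'c2': 83, 'y3': -89, 'id4': 1, 'u': 2}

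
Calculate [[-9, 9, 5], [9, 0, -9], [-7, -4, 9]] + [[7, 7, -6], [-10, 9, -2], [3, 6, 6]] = [[-2, 16, -1], [-1, 9, -11], [-4, 2, 15]]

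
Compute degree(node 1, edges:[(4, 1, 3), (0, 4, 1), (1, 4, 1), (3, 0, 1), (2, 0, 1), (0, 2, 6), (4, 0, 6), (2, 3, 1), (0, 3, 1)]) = incident: (4,1), (1,4)
= 2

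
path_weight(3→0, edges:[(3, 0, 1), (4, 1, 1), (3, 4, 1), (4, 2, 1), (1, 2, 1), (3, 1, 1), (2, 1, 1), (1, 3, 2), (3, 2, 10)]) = w(3→0)=1
= 1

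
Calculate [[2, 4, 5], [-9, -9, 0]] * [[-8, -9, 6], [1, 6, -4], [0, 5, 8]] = [[-12, 31, 36], [63, 27, -18]]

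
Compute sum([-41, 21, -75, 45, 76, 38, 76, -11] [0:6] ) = slice → [-41, 21, -75, 45, 76, 38]
(-41) + 21 + (-75) + 45 + 76 + 38
= 64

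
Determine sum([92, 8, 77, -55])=122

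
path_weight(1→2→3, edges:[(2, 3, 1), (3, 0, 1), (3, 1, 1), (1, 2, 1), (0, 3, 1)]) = 2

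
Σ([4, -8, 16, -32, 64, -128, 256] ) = 172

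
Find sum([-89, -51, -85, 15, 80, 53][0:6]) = slice → [-89, -51, -85, 15, 80, 53]
(-89) + (-51) + (-85) + 15 + 80 + 53
= -77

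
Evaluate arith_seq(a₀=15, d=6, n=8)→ [15, 21, 27, 33, 39, 45, 51, 57]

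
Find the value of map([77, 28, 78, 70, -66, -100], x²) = (77)²=5929, (28)²=784, (78)²=6084, (70)²=4900, (-66)²=4356, (-100)²=10000
= [5929, 784, 6084, 4900, 4356, 10000]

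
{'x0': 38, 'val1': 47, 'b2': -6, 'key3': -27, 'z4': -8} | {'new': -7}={'x0': 38, 'val1': 47, 'b2': -6, 'key3': -27, 'z4': -8, 'new': -7}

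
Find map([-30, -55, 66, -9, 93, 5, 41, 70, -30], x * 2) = [-60, -110, 132, -18, 186, 10, 82, 140, -60]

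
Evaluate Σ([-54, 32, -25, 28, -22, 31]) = -10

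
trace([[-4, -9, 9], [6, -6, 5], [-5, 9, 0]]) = diagonal: (-4) + (-6) + 0
= -10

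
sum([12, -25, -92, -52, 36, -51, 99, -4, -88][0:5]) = -121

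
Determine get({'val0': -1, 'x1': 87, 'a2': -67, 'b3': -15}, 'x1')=87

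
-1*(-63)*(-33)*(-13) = 27027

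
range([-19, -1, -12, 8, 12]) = 31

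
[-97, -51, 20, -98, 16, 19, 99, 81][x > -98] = keep x where x > -98: -97✓, -51✓, 20✓, -98✗, 16✓, 19✓, 99✓, 81✓
= [-97, -51, 20, 16, 19, 99, 81]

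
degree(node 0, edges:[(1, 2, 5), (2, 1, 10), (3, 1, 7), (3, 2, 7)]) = incident: none
= 0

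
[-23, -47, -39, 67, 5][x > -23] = keep x where x > -23: -23✗, -47✗, -39✗, 67✓, 5✓
= [67, 5]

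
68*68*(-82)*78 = -29575104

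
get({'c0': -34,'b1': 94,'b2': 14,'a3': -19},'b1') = 94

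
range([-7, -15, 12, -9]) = 27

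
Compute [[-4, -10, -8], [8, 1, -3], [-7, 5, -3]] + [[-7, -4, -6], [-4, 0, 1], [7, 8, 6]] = [[-11, -14, -14], [4, 1, -2], [0, 13, 3]]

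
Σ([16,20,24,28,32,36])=16 + 20 + 24 + 28 + 32 + 36
= 156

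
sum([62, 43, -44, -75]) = -14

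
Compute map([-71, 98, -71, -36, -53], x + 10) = [-61, 108, -61, -26, -43]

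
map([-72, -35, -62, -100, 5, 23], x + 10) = [-62, -25, -52, -90, 15, 33]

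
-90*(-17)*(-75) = -114750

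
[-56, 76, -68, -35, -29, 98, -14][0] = -56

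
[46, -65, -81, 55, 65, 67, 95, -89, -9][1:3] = [-65, -81]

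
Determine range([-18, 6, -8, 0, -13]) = 24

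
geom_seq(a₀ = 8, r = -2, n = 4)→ [8, -16, 32, -64]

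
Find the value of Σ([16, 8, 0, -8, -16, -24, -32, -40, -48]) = -144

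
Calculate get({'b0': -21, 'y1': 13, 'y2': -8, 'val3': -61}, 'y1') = 13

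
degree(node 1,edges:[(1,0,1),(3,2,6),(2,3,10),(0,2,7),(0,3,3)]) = 1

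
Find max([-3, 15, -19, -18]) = 15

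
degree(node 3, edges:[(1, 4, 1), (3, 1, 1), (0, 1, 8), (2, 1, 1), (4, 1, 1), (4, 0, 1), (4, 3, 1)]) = 2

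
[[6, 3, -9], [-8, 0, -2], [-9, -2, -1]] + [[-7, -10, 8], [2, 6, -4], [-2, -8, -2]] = [[-1, -7, -1], [-6, 6, -6], [-11, -10, -3]]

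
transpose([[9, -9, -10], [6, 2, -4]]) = [[9, 6], [-9, 2], [-10, -4]]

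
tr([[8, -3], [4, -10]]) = diagonal: 8 + (-10)
= -2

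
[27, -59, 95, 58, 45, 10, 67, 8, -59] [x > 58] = keep x where x > 58: 27✗, -59✗, 95✓, 58✗, 45✗, 10✗, 67✓, 8✗, -59✗
= [95, 67]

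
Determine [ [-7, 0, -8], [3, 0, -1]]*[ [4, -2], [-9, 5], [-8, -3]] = C[0][0] = (-7)*(4) + (0)*(-9) + (-8)*(-8) = 36
C[0][1] = (-7)*(-2) + (0)*(5) + (-8)*(-3) = 38
C[1][0] = (3)*(4) + (0)*(-9) + (-1)*(-8) = 20
C[1][1] = (3)*(-2) + (0)*(5) + (-1)*(-3) = -3
= [[36, 38], [20, -3]]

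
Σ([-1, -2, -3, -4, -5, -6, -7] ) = -28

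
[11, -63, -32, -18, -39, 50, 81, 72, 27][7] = 72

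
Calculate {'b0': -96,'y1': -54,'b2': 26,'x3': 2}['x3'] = 2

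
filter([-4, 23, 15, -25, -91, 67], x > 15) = keep x where x > 15: -4✗, 23✓, 15✗, -25✗, -91✗, 67✓
= [23, 67]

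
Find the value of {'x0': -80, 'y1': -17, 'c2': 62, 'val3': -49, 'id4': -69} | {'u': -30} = {'x0': -80, 'y1': -17, 'c2': 62, 'val3': -49, 'id4': -69, 'u': -30}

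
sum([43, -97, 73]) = 43 + (-97) + 73
= 19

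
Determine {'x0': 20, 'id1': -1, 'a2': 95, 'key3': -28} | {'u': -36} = {'x0': 20, 'id1': -1, 'a2': 95, 'key3': -28, 'u': -36}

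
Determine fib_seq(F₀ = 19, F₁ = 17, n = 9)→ [19, 17, 36, 53, 89, 142, 231, 373, 604]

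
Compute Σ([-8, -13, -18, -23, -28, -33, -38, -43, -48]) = (-8) + (-13) + (-18) + (-23) + (-28) + (-33) + (-38) + (-43) + (-48)
= -252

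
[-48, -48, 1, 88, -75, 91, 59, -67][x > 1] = keep x where x > 1: -48✗, -48✗, 1✗, 88✓, -75✗, 91✓, 59✓, -67✗
= [88, 91, 59]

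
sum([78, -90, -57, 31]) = 78 + (-90) + (-57) + 31
= -38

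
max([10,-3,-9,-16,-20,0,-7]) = 10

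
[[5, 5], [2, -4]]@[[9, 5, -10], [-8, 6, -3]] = [[5, 55, -65], [50, -14, -8]]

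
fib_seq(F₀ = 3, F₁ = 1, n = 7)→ F_2 = F_1 + F_0 = 4
F_3 = F_2 + F_1 = 5
F_4 = F_3 + F_2 = 9
...
= [3, 1, 4, 5, 9, 14, 23]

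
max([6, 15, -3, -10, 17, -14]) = 17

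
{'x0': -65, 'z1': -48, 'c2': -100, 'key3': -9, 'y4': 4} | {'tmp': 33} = {'x0': -65, 'z1': -48, 'c2': -100, 'key3': -9, 'y4': 4, 'tmp': 33}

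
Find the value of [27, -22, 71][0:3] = [27, -22, 71]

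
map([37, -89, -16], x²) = [1369, 7921, 256]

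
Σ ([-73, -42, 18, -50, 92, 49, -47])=-53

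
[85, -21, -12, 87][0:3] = [85, -21, -12]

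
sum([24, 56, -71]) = 9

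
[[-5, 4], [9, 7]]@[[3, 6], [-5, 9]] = [[-35, 6], [-8, 117]]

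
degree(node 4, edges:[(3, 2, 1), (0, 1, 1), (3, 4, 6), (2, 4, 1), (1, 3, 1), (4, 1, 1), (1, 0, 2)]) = 3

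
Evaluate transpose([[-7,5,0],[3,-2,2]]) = [[-7, 3], [5, -2], [0, 2]]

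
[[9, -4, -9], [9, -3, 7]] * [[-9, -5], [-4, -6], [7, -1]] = [[-128, -12], [-20, -34]]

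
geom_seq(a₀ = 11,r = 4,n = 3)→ a_0 = 11*4^0 = 11
a_1 = 11*4^1 = 44
a_2 = 11*4^2 = 176
= [11, 44, 176]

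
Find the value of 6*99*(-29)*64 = -1102464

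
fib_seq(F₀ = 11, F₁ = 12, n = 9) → [11, 12, 23, 35, 58, 93, 151, 244, 395]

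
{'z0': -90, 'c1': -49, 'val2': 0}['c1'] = -49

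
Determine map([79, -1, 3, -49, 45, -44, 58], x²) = (79)²=6241, (-1)²=1, (3)²=9, (-49)²=2401, (45)²=2025, (-44)²=1936, (58)²=3364
= [6241, 1, 9, 2401, 2025, 1936, 3364]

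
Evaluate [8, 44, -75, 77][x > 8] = [44, 77]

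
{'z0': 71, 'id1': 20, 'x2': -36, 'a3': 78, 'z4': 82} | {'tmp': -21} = {'z0': 71, 'id1': 20, 'x2': -36, 'a3': 78, 'z4': 82, 'tmp': -21}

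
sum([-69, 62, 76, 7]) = 76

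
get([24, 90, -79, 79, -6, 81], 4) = -6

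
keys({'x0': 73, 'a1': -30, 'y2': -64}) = ['x0', 'a1', 'y2']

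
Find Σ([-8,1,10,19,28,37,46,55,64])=(-8) + 1 + 10 + 19 + 28 + 37 + 46 + 55 + 64
= 252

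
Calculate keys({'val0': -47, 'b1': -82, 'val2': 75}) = ['val0', 'b1', 'val2']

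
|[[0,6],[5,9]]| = -30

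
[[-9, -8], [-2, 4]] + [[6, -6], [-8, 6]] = [[-3, -14], [-10, 10]]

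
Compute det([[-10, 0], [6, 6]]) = (-10)*(6) - (0)*(6)
= -60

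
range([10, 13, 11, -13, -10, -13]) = 26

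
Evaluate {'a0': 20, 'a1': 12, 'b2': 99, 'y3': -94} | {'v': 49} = {'a0': 20, 'a1': 12, 'b2': 99, 'y3': -94, 'v': 49}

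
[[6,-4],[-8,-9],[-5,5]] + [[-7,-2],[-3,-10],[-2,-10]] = [[-1, -6], [-11, -19], [-7, -5]]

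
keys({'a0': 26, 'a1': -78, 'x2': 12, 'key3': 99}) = ['a0', 'a1', 'x2', 'key3']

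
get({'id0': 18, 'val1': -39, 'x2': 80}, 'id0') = 18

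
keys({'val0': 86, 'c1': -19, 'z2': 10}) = ['val0', 'c1', 'z2']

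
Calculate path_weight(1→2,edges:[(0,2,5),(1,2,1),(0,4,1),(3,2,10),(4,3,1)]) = w(1→2)=1
= 1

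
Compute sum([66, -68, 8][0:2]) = -2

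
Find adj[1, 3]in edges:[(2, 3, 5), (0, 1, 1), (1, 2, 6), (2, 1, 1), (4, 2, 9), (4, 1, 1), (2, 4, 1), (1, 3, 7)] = 7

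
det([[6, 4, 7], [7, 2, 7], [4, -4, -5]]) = (1)*(6)*det([[2, 7], [-4, -5]]) + (-1)*(4)*det([[7, 7], [4, -5]]) + (1)*(7)*det([[7, 2], [4, -4]])
= 108 + 252 + -252
= 108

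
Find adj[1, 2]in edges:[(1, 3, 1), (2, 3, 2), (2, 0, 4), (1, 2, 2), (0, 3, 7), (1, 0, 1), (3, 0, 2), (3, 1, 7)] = 2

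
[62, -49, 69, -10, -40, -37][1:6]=[-49, 69, -10, -40, -37]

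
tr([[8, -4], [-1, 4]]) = diagonal: 8 + 4
= 12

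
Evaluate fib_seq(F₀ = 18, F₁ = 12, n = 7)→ F_2 = F_1 + F_0 = 30
F_3 = F_2 + F_1 = 42
F_4 = F_3 + F_2 = 72
...
= [18, 12, 30, 42, 72, 114, 186]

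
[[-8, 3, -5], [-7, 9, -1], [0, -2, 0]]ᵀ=[[-8, -7, 0], [3, 9, -2], [-5, -1, 0]]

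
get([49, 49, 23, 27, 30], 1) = 49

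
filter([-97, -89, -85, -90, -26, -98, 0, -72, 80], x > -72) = keep x where x > -72: -97✗, -89✗, -85✗, -90✗, -26✓, -98✗, 0✓, -72✗, 80✓
= [-26, 0, 80]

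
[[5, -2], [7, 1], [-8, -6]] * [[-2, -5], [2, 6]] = [[-14, -37], [-12, -29], [4, 4]]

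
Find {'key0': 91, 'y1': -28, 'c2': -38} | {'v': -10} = {'key0': 91, 'y1': -28, 'c2': -38, 'v': -10}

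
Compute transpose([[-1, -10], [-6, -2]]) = [[-1, -6], [-10, -2]]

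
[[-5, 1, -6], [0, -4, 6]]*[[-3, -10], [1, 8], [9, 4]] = [[-38, 34], [50, -8]]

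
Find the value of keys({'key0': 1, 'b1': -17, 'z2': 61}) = ['key0', 'b1', 'z2']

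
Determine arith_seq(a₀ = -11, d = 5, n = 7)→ a_0 = -11 + 0*5 = -11
a_1 = -11 + 1*5 = -6
a_2 = -11 + 2*5 = -1
...
= [-11, -6, -1, 4, 9, 14, 19]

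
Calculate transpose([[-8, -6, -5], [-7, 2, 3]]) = [[-8, -7], [-6, 2], [-5, 3]]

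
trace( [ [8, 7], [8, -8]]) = 0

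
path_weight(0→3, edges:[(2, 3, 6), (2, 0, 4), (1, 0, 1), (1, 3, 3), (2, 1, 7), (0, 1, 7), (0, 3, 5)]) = 5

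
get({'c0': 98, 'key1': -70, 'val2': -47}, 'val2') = -47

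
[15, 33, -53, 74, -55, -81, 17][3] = 74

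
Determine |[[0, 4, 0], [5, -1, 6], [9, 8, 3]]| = (1)*(0)*det([[-1, 6], [8, 3]]) + (-1)*(4)*det([[5, 6], [9, 3]]) + (1)*(0)*det([[5, -1], [9, 8]])
= 0 + 156 + 0
= 156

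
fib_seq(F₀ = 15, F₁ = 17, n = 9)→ F_2 = F_1 + F_0 = 32
F_3 = F_2 + F_1 = 49
F_4 = F_3 + F_2 = 81
...
= [15, 17, 32, 49, 81, 130, 211, 341, 552]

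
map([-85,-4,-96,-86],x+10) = -85+10=-75, -4+10=6, -96+10=-86, -86+10=-76
= [-75, 6, -86, -76]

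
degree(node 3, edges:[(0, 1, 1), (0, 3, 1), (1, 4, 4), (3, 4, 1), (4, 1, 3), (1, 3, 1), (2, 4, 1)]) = 3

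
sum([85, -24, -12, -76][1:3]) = -36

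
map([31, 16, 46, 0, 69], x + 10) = 31+10=41, 16+10=26, 46+10=56, 0+10=10, 69+10=79
= [41, 26, 56, 10, 79]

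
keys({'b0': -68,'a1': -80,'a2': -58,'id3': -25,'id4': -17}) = ['b0', 'a1', 'a2', 'id3', 'id4']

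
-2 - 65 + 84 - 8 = 9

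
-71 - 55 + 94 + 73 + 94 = 135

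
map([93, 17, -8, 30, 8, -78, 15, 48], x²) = [8649, 289, 64, 900, 64, 6084, 225, 2304]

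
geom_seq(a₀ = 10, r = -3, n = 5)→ [10, -30, 90, -270, 810]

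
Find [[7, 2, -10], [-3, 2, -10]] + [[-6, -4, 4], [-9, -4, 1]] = [[1, -2, -6], [-12, -2, -9]]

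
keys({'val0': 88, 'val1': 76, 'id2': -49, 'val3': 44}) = ['val0', 'val1', 'id2', 'val3']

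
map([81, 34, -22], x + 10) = [91, 44, -12]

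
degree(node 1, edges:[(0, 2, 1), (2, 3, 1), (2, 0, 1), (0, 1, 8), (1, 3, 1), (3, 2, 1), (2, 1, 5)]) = incident: (0,1), (1,3), (2,1)
= 3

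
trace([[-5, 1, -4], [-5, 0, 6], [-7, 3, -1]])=-6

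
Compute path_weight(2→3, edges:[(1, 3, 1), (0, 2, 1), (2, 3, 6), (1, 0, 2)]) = 6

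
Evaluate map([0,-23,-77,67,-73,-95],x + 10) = [10, -13, -67, 77, -63, -85]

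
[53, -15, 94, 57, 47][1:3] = [-15, 94]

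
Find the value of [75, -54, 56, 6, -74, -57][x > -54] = [75, 56, 6]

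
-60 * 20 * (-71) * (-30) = -2556000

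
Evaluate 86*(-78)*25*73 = -12242100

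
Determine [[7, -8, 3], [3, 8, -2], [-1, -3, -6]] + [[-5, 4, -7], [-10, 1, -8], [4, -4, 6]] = [[2, -4, -4], [-7, 9, -10], [3, -7, 0]]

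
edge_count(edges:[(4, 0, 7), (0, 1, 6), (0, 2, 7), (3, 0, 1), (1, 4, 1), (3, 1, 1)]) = 6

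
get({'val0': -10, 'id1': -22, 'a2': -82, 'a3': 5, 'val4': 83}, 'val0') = -10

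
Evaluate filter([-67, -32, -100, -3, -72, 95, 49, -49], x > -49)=keep x where x > -49: -67✗, -32✓, -100✗, -3✓, -72✗, 95✓, 49✓, -49✗
= [-32, -3, 95, 49]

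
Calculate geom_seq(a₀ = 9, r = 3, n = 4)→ a_0 = 9*3^0 = 9
a_1 = 9*3^1 = 27
a_2 = 9*3^2 = 81
...
= [9, 27, 81, 243]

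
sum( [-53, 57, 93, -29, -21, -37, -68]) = -58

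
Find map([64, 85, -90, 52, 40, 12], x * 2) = 64*2=128, 85*2=170, -90*2=-180, 52*2=104, 40*2=80, 12*2=24
= [128, 170, -180, 104, 80, 24]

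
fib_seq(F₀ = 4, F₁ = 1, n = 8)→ [4, 1, 5, 6, 11, 17, 28, 45]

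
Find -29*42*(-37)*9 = 405594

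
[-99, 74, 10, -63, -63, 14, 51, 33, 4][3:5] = [-63, -63]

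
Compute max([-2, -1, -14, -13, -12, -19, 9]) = 9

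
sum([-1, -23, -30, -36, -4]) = -94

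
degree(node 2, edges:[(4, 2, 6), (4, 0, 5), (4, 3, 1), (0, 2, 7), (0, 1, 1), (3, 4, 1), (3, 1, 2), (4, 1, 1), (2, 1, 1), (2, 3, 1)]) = 4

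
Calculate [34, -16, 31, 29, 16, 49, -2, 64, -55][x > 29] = keep x where x > 29: 34✓, -16✗, 31✓, 29✗, 16✗, 49✓, -2✗, 64✓, -55✗
= [34, 31, 49, 64]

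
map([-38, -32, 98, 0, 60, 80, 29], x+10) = -38+10=-28, -32+10=-22, 98+10=108, 0+10=10, 60+10=70, 80+10=90, 29+10=39
= [-28, -22, 108, 10, 70, 90, 39]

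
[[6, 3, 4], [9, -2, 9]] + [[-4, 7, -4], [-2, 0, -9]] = [[2, 10, 0], [7, -2, 0]]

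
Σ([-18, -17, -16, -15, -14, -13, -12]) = (-18) + (-17) + (-16) + (-15) + (-14) + (-13) + (-12)
= -105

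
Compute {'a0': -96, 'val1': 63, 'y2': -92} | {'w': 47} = {'a0': -96, 'val1': 63, 'y2': -92, 'w': 47}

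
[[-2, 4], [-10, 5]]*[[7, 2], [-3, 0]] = C[0][0] = (-2)*(7) + (4)*(-3) = -26
C[0][1] = (-2)*(2) + (4)*(0) = -4
C[1][0] = (-10)*(7) + (5)*(-3) = -85
C[1][1] = (-10)*(2) + (5)*(0) = -20
= [[-26, -4], [-85, -20]]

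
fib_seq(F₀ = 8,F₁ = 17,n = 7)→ [8, 17, 25, 42, 67, 109, 176]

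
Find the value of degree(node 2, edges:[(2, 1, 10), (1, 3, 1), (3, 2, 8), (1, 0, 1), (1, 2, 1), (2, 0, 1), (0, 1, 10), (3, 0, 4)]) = incident: (2,1), (3,2), (1,2), (2,0)
= 4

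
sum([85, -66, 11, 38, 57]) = 125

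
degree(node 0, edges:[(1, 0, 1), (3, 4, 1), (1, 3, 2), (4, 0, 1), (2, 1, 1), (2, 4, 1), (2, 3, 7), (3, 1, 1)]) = incident: (1,0), (4,0)
= 2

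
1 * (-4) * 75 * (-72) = 21600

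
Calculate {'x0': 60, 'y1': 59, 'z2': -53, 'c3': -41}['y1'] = 59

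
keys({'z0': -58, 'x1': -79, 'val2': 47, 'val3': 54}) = ['z0', 'x1', 'val2', 'val3']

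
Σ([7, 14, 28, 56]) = 7 + 14 + 28 + 56
= 105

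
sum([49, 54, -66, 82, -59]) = 60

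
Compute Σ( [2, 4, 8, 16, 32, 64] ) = 2 + 4 + 8 + 16 + 32 + 64
= 126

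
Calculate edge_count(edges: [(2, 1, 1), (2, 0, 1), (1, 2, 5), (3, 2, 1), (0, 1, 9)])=5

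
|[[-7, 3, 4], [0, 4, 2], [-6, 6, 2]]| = 88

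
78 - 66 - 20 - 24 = -32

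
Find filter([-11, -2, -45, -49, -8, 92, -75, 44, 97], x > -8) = [-2, 92, 44, 97]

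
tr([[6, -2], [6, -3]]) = diagonal: 6 + (-3)
= 3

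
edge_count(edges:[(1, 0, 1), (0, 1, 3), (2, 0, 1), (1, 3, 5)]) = 4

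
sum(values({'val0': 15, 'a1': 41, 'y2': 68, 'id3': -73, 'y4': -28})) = 23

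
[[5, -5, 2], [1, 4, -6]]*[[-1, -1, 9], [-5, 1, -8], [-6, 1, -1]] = [[8, -8, 83], [15, -3, -17]]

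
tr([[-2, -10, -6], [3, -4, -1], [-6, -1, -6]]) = diagonal: (-2) + (-4) + (-6)
= -12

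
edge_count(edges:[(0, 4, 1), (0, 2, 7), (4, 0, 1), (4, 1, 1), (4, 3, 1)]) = 5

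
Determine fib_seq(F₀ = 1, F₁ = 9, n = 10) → F_2 = F_1 + F_0 = 10
F_3 = F_2 + F_1 = 19
F_4 = F_3 + F_2 = 29
...
= [1, 9, 10, 19, 29, 48, 77, 125, 202, 327]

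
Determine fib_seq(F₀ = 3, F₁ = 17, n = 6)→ F_2 = F_1 + F_0 = 20
F_3 = F_2 + F_1 = 37
F_4 = F_3 + F_2 = 57
...
= [3, 17, 20, 37, 57, 94]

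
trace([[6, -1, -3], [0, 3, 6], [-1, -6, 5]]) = 14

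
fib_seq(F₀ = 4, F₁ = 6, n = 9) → F_2 = F_1 + F_0 = 10
F_3 = F_2 + F_1 = 16
F_4 = F_3 + F_2 = 26
...
= [4, 6, 10, 16, 26, 42, 68, 110, 178]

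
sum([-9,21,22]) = (-9) + 21 + 22
= 34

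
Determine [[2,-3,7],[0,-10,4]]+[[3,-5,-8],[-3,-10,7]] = [[5, -8, -1], [-3, -20, 11]]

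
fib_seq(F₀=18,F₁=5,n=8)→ [18, 5, 23, 28, 51, 79, 130, 209]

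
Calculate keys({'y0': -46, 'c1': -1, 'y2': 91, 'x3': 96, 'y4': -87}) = ['y0', 'c1', 'y2', 'x3', 'y4']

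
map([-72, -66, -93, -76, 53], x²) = [5184, 4356, 8649, 5776, 2809]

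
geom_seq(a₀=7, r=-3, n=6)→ a_0 = 7*(-3)^0 = 7
a_1 = 7*(-3)^1 = -21
a_2 = 7*(-3)^2 = 63
...
= [7, -21, 63, -189, 567, -1701]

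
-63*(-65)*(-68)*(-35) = 9746100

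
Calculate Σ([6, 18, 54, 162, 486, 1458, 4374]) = 6 + 18 + 54 + 162 + 486 + 1458 + 4374
= 6558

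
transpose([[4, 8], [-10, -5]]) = [[4, -10], [8, -5]]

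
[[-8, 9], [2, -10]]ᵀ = [[-8, 2], [9, -10]]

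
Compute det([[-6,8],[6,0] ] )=(-6)*(0) - (8)*(6)
= -48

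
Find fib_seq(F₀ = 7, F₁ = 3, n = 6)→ F_2 = F_1 + F_0 = 10
F_3 = F_2 + F_1 = 13
F_4 = F_3 + F_2 = 23
...
= [7, 3, 10, 13, 23, 36]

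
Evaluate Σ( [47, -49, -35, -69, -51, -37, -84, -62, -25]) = -365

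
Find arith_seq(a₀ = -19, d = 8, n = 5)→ a_0 = -19 + 0*8 = -19
a_1 = -19 + 1*8 = -11
a_2 = -19 + 2*8 = -3
...
= [-19, -11, -3, 5, 13]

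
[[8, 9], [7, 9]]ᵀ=[[8, 7], [9, 9]]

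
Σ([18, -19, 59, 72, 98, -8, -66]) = 18 + (-19) + 59 + 72 + 98 + (-8) + (-66)
= 154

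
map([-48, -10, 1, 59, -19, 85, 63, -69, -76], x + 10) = [-38, 0, 11, 69, -9, 95, 73, -59, -66]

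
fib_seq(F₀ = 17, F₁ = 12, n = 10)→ F_2 = F_1 + F_0 = 29
F_3 = F_2 + F_1 = 41
F_4 = F_3 + F_2 = 70
...
= [17, 12, 29, 41, 70, 111, 181, 292, 473, 765]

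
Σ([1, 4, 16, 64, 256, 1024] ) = 1365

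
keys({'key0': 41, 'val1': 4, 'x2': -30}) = ['key0', 'val1', 'x2']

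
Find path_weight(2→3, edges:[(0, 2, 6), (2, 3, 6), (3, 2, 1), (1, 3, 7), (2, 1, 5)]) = 6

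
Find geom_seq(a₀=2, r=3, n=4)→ [2, 6, 18, 54]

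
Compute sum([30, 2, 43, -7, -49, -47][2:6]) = slice → [43, -7, -49, -47]
43 + (-7) + (-49) + (-47)
= -60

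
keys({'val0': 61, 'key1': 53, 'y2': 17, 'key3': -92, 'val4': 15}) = ['val0', 'key1', 'y2', 'key3', 'val4']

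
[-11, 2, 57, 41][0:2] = [-11, 2]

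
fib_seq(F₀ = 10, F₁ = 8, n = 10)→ [10, 8, 18, 26, 44, 70, 114, 184, 298, 482]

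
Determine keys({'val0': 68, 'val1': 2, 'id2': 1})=['val0', 'val1', 'id2']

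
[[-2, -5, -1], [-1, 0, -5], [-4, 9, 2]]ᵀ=[[-2, -1, -4], [-5, 0, 9], [-1, -5, 2]]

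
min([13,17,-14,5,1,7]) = -14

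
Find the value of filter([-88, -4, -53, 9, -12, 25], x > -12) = keep x where x > -12: -88✗, -4✓, -53✗, 9✓, -12✗, 25✓
= [-4, 9, 25]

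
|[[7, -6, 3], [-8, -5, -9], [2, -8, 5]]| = -589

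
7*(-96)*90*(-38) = 2298240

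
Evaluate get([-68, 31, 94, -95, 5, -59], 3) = -95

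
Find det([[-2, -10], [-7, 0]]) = (-2)*(0) - (-10)*(-7)
= -70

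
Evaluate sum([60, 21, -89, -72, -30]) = 60 + 21 + (-89) + (-72) + (-30)
= -110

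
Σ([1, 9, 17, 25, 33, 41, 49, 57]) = 1 + 9 + 17 + 25 + 33 + 41 + 49 + 57
= 232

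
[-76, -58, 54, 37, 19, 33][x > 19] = [54, 37, 33]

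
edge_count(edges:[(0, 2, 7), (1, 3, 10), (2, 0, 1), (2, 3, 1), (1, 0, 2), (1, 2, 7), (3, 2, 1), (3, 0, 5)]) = 8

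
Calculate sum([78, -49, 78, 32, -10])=78 + (-49) + 78 + 32 + (-10)
= 129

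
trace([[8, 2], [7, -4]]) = 4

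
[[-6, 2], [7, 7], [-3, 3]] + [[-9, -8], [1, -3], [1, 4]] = [[-15, -6], [8, 4], [-2, 7]]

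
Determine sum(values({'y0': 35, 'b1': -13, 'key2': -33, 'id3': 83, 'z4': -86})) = -14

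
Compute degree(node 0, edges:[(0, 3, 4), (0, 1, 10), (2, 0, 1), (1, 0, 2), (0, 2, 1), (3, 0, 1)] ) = 6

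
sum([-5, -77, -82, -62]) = -226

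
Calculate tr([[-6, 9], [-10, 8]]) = 2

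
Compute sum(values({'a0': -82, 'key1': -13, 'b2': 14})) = -81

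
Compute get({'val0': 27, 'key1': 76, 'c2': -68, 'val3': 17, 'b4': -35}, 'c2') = -68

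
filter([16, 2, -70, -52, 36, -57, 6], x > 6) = [16, 36]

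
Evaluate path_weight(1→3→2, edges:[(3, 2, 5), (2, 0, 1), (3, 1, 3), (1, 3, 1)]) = w(1→3)=1 + w(3→2)=5
= 6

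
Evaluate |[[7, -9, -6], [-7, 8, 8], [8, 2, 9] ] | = -283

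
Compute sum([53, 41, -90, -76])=-72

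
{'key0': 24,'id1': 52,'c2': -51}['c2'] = -51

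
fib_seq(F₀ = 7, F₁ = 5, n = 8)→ F_2 = F_1 + F_0 = 12
F_3 = F_2 + F_1 = 17
F_4 = F_3 + F_2 = 29
...
= [7, 5, 12, 17, 29, 46, 75, 121]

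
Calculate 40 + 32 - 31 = 41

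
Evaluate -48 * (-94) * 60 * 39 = 10558080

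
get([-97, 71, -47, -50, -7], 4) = -7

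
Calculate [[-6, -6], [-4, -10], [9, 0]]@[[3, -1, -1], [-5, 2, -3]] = [[12, -6, 24], [38, -16, 34], [27, -9, -9]]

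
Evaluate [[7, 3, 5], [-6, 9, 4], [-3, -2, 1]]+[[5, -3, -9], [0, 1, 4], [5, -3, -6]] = [[12, 0, -4], [-6, 10, 8], [2, -5, -5]]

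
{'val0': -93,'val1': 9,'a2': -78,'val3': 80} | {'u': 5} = {'val0': -93, 'val1': 9, 'a2': -78, 'val3': 80, 'u': 5}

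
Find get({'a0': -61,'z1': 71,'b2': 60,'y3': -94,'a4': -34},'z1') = 71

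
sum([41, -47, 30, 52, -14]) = 41 + (-47) + 30 + 52 + (-14)
= 62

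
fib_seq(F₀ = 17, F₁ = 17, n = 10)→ [17, 17, 34, 51, 85, 136, 221, 357, 578, 935]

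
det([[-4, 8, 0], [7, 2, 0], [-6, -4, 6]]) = -384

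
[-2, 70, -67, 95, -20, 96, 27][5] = 96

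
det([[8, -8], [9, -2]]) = (8)*(-2) - (-8)*(9)
= 56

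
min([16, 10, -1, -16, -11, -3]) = -16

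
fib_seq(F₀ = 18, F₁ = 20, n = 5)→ F_2 = F_1 + F_0 = 38
F_3 = F_2 + F_1 = 58
F_4 = F_3 + F_2 = 96
= [18, 20, 38, 58, 96]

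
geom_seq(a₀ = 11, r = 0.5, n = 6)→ [11.0, 5.5, 2.75, 1.375, 0.6875, 0.34375]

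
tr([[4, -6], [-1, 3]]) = 7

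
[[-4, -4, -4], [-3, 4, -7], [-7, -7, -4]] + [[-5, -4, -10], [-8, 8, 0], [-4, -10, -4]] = [[-9, -8, -14], [-11, 12, -7], [-11, -17, -8]]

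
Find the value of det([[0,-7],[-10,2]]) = -70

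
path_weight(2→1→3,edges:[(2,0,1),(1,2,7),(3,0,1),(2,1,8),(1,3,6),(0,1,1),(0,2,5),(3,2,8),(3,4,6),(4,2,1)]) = w(2→1)=8 + w(1→3)=6
= 14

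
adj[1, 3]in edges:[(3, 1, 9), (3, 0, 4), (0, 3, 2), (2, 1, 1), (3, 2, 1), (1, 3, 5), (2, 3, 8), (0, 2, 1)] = 5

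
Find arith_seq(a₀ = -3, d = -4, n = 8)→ [-3, -7, -11, -15, -19, -23, -27, -31]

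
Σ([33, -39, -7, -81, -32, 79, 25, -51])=-73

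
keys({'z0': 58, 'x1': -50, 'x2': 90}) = ['z0', 'x1', 'x2']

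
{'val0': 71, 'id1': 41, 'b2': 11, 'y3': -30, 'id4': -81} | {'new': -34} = {'val0': 71, 'id1': 41, 'b2': 11, 'y3': -30, 'id4': -81, 'new': -34}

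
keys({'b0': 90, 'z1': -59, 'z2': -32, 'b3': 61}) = ['b0', 'z1', 'z2', 'b3']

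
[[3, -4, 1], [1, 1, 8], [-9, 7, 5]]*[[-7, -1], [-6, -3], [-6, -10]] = [[-3, -1], [-61, -84], [-9, -62]]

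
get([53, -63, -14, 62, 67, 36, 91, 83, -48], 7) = 83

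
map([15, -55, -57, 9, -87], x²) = (15)²=225, (-55)²=3025, (-57)²=3249, (9)²=81, (-87)²=7569
= [225, 3025, 3249, 81, 7569]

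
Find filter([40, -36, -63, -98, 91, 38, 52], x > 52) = [91]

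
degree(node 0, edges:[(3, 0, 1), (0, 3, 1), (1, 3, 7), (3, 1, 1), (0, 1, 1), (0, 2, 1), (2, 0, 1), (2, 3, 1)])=incident: (3,0), (0,3), (0,1), (0,2), (2,0)
= 5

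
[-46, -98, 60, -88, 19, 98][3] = -88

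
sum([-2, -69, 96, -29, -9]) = -13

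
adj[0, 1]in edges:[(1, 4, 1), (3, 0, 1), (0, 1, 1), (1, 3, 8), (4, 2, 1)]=1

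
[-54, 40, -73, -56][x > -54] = [40]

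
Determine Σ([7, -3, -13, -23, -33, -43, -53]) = 7 + (-3) + (-13) + (-23) + (-33) + (-43) + (-53)
= -161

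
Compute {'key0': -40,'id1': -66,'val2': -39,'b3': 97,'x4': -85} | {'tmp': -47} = {'key0': -40, 'id1': -66, 'val2': -39, 'b3': 97, 'x4': -85, 'tmp': -47}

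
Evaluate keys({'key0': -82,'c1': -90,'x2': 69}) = ['key0', 'c1', 'x2']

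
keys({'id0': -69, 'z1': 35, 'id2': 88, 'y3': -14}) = ['id0', 'z1', 'id2', 'y3']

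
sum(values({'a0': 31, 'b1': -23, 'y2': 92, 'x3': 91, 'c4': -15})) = 176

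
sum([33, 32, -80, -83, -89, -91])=33 + 32 + (-80) + (-83) + (-89) + (-91)
= -278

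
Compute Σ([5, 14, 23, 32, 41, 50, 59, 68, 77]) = 369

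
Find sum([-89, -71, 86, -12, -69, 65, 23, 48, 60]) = (-89) + (-71) + 86 + (-12) + (-69) + 65 + 23 + 48 + 60
= 41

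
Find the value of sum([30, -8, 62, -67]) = 30 + (-8) + 62 + (-67)
= 17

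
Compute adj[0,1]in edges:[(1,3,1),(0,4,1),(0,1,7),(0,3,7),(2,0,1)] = 7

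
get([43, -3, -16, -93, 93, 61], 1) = -3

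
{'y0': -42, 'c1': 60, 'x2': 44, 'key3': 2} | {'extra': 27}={'y0': -42, 'c1': 60, 'x2': 44, 'key3': 2, 'extra': 27}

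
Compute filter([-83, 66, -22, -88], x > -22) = keep x where x > -22: -83✗, 66✓, -22✗, -88✗
= [66]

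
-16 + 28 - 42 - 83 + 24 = -89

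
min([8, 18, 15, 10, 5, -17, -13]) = -17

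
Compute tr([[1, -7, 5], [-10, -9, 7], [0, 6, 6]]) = -2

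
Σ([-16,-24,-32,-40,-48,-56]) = (-16) + (-24) + (-32) + (-40) + (-48) + (-56)
= -216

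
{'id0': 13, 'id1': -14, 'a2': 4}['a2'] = 4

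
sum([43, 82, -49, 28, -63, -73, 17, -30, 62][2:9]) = slice → [-49, 28, -63, -73, 17, -30, 62]
(-49) + 28 + (-63) + (-73) + 17 + (-30) + 62
= -108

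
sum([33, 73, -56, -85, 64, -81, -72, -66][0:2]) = 106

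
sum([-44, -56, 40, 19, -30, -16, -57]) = -144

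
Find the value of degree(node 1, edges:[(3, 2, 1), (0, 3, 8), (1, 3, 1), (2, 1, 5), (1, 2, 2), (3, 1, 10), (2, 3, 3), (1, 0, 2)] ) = 5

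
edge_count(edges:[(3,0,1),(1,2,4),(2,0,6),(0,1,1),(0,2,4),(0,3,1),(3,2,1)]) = 7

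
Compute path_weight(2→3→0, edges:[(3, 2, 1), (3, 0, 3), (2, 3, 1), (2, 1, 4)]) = w(2→3)=1 + w(3→0)=3
= 4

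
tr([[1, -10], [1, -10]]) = diagonal: 1 + (-10)
= -9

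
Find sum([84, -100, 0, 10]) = -6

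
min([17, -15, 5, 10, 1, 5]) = -15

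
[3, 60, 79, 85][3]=85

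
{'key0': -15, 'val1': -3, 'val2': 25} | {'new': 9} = {'key0': -15, 'val1': -3, 'val2': 25, 'new': 9}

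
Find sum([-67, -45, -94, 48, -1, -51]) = -210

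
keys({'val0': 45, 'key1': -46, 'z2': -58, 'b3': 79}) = ['val0', 'key1', 'z2', 'b3']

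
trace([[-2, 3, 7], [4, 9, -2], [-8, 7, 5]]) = 12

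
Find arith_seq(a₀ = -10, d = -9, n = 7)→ [-10, -19, -28, -37, -46, -55, -64]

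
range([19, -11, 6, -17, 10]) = 36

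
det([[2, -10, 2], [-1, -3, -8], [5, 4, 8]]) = 358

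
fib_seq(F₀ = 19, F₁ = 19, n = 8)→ F_2 = F_1 + F_0 = 38
F_3 = F_2 + F_1 = 57
F_4 = F_3 + F_2 = 95
...
= [19, 19, 38, 57, 95, 152, 247, 399]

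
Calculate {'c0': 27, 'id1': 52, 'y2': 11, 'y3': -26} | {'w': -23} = {'c0': 27, 'id1': 52, 'y2': 11, 'y3': -26, 'w': -23}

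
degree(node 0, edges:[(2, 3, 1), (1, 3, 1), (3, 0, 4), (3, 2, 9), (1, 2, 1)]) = 1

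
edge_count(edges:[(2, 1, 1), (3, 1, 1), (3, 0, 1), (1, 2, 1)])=4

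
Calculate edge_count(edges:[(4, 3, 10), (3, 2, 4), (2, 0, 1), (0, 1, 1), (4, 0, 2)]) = 5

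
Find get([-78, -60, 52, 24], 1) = -60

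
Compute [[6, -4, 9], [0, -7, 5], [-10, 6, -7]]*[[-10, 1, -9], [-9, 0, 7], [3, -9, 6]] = [[3, -75, -28], [78, -45, -19], [25, 53, 90]]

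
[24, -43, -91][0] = 24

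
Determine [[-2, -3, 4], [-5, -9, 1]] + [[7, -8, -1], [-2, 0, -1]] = [[5, -11, 3], [-7, -9, 0]]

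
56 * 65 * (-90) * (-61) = 19983600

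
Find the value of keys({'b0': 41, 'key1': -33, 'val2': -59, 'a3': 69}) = ['b0', 'key1', 'val2', 'a3']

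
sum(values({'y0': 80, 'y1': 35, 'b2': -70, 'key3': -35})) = 10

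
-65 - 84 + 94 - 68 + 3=-120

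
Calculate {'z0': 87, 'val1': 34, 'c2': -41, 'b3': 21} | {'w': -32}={'z0': 87, 'val1': 34, 'c2': -41, 'b3': 21, 'w': -32}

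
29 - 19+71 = 81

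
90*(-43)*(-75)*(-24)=-6966000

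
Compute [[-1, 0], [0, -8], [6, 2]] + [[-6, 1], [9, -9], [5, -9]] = [[-7, 1], [9, -17], [11, -7]]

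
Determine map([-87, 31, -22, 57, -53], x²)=[7569, 961, 484, 3249, 2809]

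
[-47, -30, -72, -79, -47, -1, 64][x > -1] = [64]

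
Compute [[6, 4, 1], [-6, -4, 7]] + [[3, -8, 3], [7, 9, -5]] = [[9, -4, 4], [1, 5, 2]]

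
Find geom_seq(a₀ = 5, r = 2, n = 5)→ a_0 = 5*2^0 = 5
a_1 = 5*2^1 = 10
a_2 = 5*2^2 = 20
...
= [5, 10, 20, 40, 80]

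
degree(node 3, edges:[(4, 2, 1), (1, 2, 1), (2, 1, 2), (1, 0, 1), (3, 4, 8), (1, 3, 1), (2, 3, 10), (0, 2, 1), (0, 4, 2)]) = incident: (3,4), (1,3), (2,3)
= 3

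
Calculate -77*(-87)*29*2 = 388542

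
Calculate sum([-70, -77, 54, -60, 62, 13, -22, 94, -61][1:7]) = slice → [-77, 54, -60, 62, 13, -22]
(-77) + 54 + (-60) + 62 + 13 + (-22)
= -30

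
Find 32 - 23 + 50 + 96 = 155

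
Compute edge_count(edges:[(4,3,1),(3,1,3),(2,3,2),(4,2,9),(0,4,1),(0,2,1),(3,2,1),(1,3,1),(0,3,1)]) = 9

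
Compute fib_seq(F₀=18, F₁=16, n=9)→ [18, 16, 34, 50, 84, 134, 218, 352, 570]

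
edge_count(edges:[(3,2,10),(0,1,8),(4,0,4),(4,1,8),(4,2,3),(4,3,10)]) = 6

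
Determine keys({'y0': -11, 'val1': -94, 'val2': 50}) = ['y0', 'val1', 'val2']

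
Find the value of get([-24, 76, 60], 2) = 60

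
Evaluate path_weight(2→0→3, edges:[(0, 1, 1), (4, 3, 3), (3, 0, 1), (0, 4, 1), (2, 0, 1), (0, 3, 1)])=w(2→0)=1 + w(0→3)=1
= 2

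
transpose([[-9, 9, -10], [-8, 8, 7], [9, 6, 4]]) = [[-9, -8, 9], [9, 8, 6], [-10, 7, 4]]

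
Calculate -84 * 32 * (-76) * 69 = 14095872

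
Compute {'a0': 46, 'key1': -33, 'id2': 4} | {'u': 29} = {'a0': 46, 'key1': -33, 'id2': 4, 'u': 29}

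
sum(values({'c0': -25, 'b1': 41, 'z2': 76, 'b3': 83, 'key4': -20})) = (-25) + 41 + 76 + 83 + (-20)
= 155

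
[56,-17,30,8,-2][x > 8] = keep x where x > 8: 56✓, -17✗, 30✓, 8✗, -2✗
= [56, 30]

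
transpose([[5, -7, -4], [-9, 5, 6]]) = [[5, -9], [-7, 5], [-4, 6]]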